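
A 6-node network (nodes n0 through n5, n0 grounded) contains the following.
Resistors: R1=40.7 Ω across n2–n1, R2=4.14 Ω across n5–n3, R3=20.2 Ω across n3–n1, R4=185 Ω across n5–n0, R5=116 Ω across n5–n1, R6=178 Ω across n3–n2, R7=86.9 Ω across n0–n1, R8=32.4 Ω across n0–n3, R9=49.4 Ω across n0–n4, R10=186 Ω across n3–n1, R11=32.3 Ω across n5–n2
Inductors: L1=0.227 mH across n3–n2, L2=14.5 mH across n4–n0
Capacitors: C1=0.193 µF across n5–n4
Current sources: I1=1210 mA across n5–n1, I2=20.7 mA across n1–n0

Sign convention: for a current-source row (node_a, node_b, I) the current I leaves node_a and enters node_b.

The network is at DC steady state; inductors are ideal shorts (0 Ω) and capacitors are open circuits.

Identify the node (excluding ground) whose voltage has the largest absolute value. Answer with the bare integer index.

1

Apply KCL at each of the 5 non-ground nodes and solve the resulting linear system.
Node n1: branches {R1, R3, R5, I1, R7, R10, I2} → V_1 = 9.067
Node n2: branches {R1, L1, R6, R11} → V_2 = -2.880
Node n3: branches {R2, R3, L1, R6, R8, R10} → V_3 = -2.880
Node n4: branches {C1, L2, R9} → V_4 = 0.000
Node n5: branches {R2, R4, R5, C1, I1, R11} → V_5 = -6.689
Source currents: i(L1)=-0.1756, i(L2)=0.000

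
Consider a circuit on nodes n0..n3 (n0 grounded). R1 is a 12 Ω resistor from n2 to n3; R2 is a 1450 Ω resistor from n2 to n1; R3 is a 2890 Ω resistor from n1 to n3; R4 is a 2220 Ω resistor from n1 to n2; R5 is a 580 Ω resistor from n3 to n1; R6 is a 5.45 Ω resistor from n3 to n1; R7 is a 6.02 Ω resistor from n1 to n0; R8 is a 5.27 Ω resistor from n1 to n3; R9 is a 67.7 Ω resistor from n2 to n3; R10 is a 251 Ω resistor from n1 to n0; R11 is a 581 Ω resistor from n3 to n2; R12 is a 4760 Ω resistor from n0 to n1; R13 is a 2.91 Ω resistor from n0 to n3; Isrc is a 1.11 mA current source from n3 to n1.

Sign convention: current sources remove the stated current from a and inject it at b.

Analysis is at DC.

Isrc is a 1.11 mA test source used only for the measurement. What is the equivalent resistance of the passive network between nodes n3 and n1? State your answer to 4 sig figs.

Apply KCL at each of the 3 non-ground nodes and solve the resulting linear system.
Node n1: branches {R2, R3, R4, R5, R6, R7, R8, R10, R12, Isrc} → V_1 = 0.001514
Node n2: branches {R1, R2, R4, R9, R11} → V_2 = -0.0007246
Node n3: branches {R1, R3, R5, R6, R8, R9, R11, R13, Isrc} → V_3 = -0.0007502

R_eq = 2.040 Ω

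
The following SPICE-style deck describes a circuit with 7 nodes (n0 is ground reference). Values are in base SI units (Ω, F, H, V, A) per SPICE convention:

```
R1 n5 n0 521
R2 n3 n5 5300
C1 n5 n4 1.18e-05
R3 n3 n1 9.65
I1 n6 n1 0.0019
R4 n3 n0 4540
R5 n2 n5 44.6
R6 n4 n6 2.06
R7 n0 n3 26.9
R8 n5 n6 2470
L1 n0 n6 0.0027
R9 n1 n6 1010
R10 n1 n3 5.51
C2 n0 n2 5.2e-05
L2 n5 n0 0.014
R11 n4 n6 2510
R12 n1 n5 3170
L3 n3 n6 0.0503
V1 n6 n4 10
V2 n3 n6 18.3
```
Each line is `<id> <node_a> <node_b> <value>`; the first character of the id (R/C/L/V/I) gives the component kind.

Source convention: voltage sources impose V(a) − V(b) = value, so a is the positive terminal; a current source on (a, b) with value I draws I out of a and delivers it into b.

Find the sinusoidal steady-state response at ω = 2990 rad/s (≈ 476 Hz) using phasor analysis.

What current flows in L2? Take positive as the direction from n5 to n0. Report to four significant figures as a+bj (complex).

Apply KCL at each of the 6 non-ground nodes and solve the resulting linear system.
Node n1: branches {R3, I1, R9, R10, R12} → V_1 = 16.08-1.444j
Node n2: branches {R5, C2} → V_2 = -2.082+0.5409j
Node n3: branches {R2, R3, R4, R7, R10, L3, V2} → V_3 = 16.16-1.430j
Node n4: branches {C1, R6, R11, V1} → V_4 = -12.14-1.430j
Node n5: branches {R1, R2, C1, R5, R8, L2, R12} → V_5 = -5.833-13.90j
Node n6: branches {I1, R6, R8, L1, R9, R11, L3, V1, V2} → V_6 = -2.136-1.430j
Source currents: i(V1)=-5.298-0.2224j, i(V2)=-0.6317+0.1689j

-0.3320+0.1393j A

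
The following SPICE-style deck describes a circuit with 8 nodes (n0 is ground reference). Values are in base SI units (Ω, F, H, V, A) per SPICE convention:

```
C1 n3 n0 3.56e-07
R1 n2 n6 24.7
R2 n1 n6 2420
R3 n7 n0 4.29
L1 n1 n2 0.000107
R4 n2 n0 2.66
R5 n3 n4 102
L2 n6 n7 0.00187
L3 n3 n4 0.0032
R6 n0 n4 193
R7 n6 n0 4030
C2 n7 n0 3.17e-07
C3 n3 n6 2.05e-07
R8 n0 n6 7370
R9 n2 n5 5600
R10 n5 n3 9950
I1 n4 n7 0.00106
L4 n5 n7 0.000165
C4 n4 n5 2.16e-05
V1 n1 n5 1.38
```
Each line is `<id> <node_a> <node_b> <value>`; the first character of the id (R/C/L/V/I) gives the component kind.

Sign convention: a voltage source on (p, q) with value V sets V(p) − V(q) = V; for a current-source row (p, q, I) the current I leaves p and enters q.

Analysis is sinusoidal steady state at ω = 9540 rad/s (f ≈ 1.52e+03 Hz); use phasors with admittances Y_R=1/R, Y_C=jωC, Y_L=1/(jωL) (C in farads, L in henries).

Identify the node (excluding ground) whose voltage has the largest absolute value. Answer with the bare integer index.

Element admittances at ω=9540 rad/s:
  Y(C1) = 0.000+0.003396j S between n3,n0
  Y(R1) = 0.04049+0.000j S between n2,n6
  Y(R2) = 0.0004132+0.000j S between n1,n6
  Y(R3) = 0.2331+0.000j S between n7,n0
  Y(L1) = 0.000-0.9796j S between n1,n2
  Y(R4) = 0.3759+0.000j S between n2,n0
  Y(R5) = 0.009804+0.000j S between n3,n4
  Y(L2) = 0.000-0.05605j S between n6,n7
  Y(L3) = 0.000-0.03276j S between n3,n4
  Y(R6) = 0.005181+0.000j S between n0,n4
  Y(R7) = 0.0002481+0.000j S between n6,n0
  Y(C2) = 0.000+0.003024j S between n7,n0
  Y(C3) = 0.000+0.001956j S between n3,n6
  Y(R8) = 0.0001357+0.000j S between n0,n6
  Y(R9) = 0.0001786+0.000j S between n2,n5
  Y(R10) = 0.0001005+0.000j S between n5,n3
  I1: injects 0.00106 A into n7 (from n4)
  Y(L4) = 0.000-0.6353j S between n5,n7
  Y(C4) = 0.000+0.2061j S between n4,n5
  V1: constraint V(n1)−V(n5) = 1.38
Assemble and solve the 8×8 MNA system:
  V(n1)=0.5362+0.01457j  V(n2)=0.4355-0.1722j  V(n3)=-0.9732+0.01419j  V(n4)=-0.8189+0.005006j  V(n5)=-0.8438+0.01457j  V(n6)=-0.03318+0.6651j  V(n7)=-0.6801+0.2995j
  i(V1)=-0.1832+0.09892j

3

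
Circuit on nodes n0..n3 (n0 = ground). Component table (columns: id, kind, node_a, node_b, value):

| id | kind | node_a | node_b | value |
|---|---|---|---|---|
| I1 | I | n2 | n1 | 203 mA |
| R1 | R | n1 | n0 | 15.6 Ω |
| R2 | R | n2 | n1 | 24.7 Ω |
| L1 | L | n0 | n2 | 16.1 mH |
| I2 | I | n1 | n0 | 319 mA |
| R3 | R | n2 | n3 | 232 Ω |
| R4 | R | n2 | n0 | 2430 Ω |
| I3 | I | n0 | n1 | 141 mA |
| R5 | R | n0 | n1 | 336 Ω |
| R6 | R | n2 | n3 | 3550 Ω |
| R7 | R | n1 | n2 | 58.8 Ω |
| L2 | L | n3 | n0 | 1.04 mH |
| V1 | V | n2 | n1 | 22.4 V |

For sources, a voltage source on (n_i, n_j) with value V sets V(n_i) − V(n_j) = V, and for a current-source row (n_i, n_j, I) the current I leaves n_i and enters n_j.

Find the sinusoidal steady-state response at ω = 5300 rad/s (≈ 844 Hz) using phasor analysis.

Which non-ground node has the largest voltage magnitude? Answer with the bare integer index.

2

Element admittances at ω=5300 rad/s:
  I1: injects 0.203 A into n1 (from n2)
  Y(R1) = 0.06410+0.000j S between n1,n0
  Y(R2) = 0.04049+0.000j S between n2,n1
  Y(L1) = 0.000-0.01172j S between n0,n2
  I2: injects 0.319 A into n0 (from n1)
  Y(R3) = 0.004310+0.000j S between n2,n3
  Y(R4) = 0.0004115+0.000j S between n2,n0
  I3: injects 0.141 A into n1 (from n0)
  Y(R5) = 0.002976+0.000j S between n0,n1
  Y(R6) = 0.0002817+0.000j S between n2,n3
  Y(R7) = 0.01701+0.000j S between n1,n2
  Y(L2) = 0.000-0.1814j S between n3,n0
  V1: constraint V(n2)−V(n1) = 22.4
Assemble and solve the 4×4 MNA system:
  V(n1)=-4.506+2.938j  V(n2)=17.89+2.938j  V(n3)=-0.06286+0.4545j
  i(V1)=-1.615+0.1971j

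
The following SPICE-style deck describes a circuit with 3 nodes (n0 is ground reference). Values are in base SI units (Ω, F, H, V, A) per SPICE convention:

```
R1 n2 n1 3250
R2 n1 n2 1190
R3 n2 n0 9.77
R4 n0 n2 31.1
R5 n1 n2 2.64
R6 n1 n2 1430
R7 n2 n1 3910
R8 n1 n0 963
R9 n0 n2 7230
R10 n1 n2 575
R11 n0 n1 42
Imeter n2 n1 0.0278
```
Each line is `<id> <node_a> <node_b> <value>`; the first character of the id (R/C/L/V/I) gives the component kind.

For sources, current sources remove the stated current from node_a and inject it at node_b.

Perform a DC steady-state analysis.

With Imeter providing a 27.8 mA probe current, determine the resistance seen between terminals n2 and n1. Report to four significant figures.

R_eq = 2.478 Ω

Apply KCL at each of the 2 non-ground nodes and solve the resulting linear system.
Node n1: branches {R1, R2, R5, R6, R7, R8, R10, R11, Imeter} → V_1 = 0.05815
Node n2: branches {R1, R2, R3, R4, R5, R6, R7, R9, R10, Imeter} → V_2 = -0.01073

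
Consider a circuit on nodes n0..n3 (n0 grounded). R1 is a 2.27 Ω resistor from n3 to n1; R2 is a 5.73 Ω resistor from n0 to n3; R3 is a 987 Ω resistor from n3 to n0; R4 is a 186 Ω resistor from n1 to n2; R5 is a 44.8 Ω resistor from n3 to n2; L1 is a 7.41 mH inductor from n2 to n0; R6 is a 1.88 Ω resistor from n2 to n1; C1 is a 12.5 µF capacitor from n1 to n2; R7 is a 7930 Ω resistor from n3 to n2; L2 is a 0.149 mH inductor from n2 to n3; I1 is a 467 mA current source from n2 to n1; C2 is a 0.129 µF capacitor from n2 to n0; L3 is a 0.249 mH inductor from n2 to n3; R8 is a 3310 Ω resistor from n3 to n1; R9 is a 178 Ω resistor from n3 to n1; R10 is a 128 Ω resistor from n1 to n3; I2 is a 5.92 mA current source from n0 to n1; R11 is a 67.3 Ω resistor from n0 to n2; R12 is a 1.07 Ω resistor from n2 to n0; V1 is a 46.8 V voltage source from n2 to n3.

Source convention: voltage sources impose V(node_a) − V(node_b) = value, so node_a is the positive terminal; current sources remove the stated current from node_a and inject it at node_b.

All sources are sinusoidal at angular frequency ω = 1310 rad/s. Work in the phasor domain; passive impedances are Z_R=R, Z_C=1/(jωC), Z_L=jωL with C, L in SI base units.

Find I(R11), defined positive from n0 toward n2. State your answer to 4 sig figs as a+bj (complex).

-0.1077-0.009845j A

Apply KCL at each of the 3 non-ground nodes and solve the resulting linear system.
Node n1: branches {R1, R4, R6, C1, I1, R8, R9, R10, I2} → V_1 = -13.71+1.009j
Node n2: branches {R4, R5, L1, R6, C1, R7, L2, I1, C2, L3, R11, R12, V1} → V_2 = 7.247+0.6625j
Node n3: branches {R1, R2, R3, R5, R7, L2, L3, R8, R9, R10, V1} → V_3 = -39.55+0.6625j
Source currents: i(V1)=-19.73+383.2j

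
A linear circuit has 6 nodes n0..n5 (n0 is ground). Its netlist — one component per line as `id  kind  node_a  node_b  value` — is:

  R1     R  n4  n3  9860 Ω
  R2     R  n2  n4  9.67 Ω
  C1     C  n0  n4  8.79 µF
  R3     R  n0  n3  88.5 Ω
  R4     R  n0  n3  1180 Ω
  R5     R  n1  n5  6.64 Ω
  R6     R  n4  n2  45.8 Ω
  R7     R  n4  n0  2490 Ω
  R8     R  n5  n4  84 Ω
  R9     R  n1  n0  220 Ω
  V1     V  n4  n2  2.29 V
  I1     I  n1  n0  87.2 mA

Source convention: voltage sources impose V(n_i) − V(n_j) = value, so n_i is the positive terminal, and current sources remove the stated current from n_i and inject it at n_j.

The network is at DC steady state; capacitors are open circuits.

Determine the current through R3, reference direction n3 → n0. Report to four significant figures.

-0.001553 A

MNA unknowns: 5 node voltages V₁..V_5 plus 1 source current (V1)
R1: Y=0.0001014 on G[4,3]
R2: Y=0.1034 on G[2,4]
C1: Y=0.000 on G[0,4]
R3: Y=0.01130 on G[0,3]
R4: Y=0.0008475 on G[0,3]
R5: Y=0.1506 on G[1,5]
R6: Y=0.02183 on G[4,2]
R7: Y=0.0004016 on G[4,0]
R8: Y=0.01190 on G[5,4]
R9: Y=0.004545 on G[1,0]
V1: row V4−V2=2.29, i_V1 at 4,2
I1: z[1]−=0.0872, z[0]+=0.0872
solve → V1=-17.35, V2=-18.89, V3=-0.1374, V4=-16.60, V5=-17.30
aux → i_V1=-0.2868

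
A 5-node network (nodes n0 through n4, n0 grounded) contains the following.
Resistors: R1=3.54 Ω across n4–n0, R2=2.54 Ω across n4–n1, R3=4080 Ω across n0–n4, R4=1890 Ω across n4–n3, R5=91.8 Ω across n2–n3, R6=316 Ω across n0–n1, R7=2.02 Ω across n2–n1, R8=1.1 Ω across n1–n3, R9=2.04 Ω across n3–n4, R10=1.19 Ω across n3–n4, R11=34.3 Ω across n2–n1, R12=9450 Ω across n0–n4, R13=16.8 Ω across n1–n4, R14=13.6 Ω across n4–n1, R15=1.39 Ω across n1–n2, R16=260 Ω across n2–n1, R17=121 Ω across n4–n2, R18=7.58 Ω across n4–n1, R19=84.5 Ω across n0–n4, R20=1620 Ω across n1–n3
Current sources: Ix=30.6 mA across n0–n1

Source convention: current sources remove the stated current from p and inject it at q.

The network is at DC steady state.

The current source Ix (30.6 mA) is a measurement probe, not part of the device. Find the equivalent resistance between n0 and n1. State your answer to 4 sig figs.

Element admittances at DC:
  Y(R1) = 0.2825 S between n4,n0
  Y(R2) = 0.3937 S between n4,n1
  Y(R3) = 0.0002451 S between n0,n4
  Y(R4) = 0.0005291 S between n4,n3
  Y(R5) = 0.01089 S between n2,n3
  Y(R6) = 0.003165 S between n0,n1
  Y(R7) = 0.4950 S between n2,n1
  Y(R8) = 0.9091 S between n1,n3
  Y(R9) = 0.4902 S between n3,n4
  Y(R10) = 0.8403 S between n3,n4
  Y(R11) = 0.02915 S between n2,n1
  Y(R12) = 0.0001058 S between n0,n4
  Y(R13) = 0.05952 S between n1,n4
  Y(R14) = 0.07353 S between n4,n1
  Y(R15) = 0.7194 S between n1,n2
  Y(R16) = 0.003846 S between n2,n1
  Y(R17) = 0.008264 S between n4,n2
  Y(R18) = 0.1319 S between n4,n1
  Y(R19) = 0.01183 S between n0,n4
  Y(R20) = 0.0006173 S between n1,n3
  Ix: injects 0.0306 A into n1 (from n0)
Assemble and solve the 4×4 MNA system:
  V(n1)=0.1274  V(n2)=0.1271  V(n3)=0.1127  V(n4)=0.1025

R_eq = 4.164 Ω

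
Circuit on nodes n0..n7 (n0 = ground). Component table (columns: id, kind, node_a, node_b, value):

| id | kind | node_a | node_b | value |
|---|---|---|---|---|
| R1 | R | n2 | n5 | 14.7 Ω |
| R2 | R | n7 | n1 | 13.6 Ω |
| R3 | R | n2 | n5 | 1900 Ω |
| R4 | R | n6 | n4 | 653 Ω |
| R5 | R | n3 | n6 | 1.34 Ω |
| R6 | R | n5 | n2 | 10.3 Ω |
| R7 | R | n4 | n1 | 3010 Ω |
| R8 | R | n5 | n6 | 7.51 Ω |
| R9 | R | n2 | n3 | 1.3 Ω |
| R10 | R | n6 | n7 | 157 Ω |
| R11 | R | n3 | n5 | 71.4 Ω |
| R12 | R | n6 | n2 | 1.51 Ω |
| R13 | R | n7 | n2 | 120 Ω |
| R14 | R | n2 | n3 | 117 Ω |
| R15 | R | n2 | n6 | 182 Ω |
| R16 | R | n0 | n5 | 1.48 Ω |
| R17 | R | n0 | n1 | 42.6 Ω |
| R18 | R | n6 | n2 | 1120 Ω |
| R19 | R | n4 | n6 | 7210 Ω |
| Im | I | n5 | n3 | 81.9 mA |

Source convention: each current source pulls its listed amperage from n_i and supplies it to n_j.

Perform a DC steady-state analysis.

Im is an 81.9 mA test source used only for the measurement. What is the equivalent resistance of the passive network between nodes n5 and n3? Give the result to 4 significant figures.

R_eq = 3.713 Ω

Apply KCL at each of the 7 non-ground nodes and solve the resulting linear system.
Node n1: branches {R2, R7, R17} → V_1 = 0.08700
Node n2: branches {R1, R3, R6, R9, R12, R13, R14, R15, R18} → V_2 = 0.2486
Node n3: branches {R5, R9, R11, R14, Im} → V_3 = 0.3011
Node n4: branches {R4, R7, R19} → V_4 = 0.2243
Node n5: branches {R1, R3, R6, R8, R11, R16, Im} → V_5 = -0.003023
Node n6: branches {R4, R5, R8, R10, R12, R15, R18, R19} → V_6 = 0.2517
Node n7: branches {R2, R10, R13} → V_7 = 0.1142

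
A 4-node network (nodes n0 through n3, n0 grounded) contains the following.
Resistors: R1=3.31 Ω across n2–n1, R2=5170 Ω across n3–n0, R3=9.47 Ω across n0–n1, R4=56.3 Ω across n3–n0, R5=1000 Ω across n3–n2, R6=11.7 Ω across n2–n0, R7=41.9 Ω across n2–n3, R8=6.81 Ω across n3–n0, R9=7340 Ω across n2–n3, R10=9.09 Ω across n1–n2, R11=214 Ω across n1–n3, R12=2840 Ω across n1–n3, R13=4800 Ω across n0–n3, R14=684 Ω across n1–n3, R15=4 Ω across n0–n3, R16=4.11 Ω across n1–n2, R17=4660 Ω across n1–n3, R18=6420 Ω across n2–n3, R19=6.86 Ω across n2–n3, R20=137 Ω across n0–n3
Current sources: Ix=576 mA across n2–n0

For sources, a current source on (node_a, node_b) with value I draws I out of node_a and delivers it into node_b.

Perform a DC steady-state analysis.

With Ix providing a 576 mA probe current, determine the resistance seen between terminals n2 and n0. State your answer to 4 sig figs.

R_eq = 3.331 Ω

MNA unknowns: 3 node voltages V₁..V_3
R1: Y=0.3021 on G[2,1]
R2: Y=0.0001934 on G[3,0]
R3: Y=0.1056 on G[0,1]
R4: Y=0.01776 on G[3,0]
R5: Y=0.001000 on G[3,2]
R6: Y=0.08547 on G[2,0]
R7: Y=0.02387 on G[2,3]
R8: Y=0.1468 on G[3,0]
R9: Y=0.0001362 on G[2,3]
R10: Y=0.1100 on G[1,2]
R11: Y=0.004673 on G[1,3]
R12: Y=0.0003521 on G[1,3]
R13: Y=0.0002083 on G[0,3]
R14: Y=0.001462 on G[1,3]
R15: Y=0.2500 on G[0,3]
R16: Y=0.2433 on G[1,2]
R17: Y=0.0002146 on G[1,3]
R18: Y=0.0001558 on G[2,3]
R19: Y=0.1458 on G[2,3]
R20: Y=0.007299 on G[0,3]
Ix: z[2]−=0.576, z[0]+=0.576
solve → V1=-1.643, V2=-1.918, V3=-0.5649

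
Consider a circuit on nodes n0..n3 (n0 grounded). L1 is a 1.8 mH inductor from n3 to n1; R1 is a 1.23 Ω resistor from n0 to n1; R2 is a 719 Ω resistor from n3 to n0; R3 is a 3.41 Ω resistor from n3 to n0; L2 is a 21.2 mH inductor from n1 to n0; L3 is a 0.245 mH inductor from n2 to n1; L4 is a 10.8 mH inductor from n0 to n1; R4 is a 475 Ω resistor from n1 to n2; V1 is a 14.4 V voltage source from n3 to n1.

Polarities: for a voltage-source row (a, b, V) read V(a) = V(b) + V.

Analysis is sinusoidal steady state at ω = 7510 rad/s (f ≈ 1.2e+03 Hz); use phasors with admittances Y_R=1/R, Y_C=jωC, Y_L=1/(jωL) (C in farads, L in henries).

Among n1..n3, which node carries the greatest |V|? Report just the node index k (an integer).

MNA unknowns: 3 node voltages V₁..V_3 plus 1 source current (V1)
L1: Y=0.000-0.07398j on G[3,1]
R1: Y=0.8130+0.000j on G[0,1]
R2: Y=0.001391+0.000j on G[3,0]
R3: Y=0.2933+0.000j on G[3,0]
L2: Y=0.000-0.006281j on G[1,0]
L3: Y=0.000-0.5435j on G[2,1]
L4: Y=0.000-0.01233j on G[0,1]
R4: Y=0.002105+0.000j on G[1,2]
V1: row V3−V1=14.4, i_V1 at 3,1
solve → V1=-3.829-0.06434j, V2=-3.829-0.06434j, V3=10.57-0.06434j
aux → i_V1=-3.115+1.084j

3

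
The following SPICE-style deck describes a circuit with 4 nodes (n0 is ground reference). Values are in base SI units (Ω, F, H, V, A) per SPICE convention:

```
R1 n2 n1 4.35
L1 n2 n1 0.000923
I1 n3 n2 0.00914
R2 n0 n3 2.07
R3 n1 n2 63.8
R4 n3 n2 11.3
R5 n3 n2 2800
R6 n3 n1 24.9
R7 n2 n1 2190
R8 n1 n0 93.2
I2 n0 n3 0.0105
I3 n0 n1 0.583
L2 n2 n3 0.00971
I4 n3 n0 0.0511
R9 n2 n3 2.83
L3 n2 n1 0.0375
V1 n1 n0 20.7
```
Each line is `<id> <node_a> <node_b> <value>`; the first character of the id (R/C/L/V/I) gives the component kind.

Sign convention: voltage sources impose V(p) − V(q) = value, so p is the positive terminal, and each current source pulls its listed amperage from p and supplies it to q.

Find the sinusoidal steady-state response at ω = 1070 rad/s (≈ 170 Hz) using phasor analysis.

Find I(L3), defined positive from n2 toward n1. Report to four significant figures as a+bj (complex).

MNA unknowns: 3 node voltages V₁..V_3 plus 1 source current (V1)
R1: Y=0.2299+0.000j on G[2,1]
L1: Y=0.000-1.013j on G[2,1]
I1: z[3]−=0.00914, z[2]+=0.00914
R2: Y=0.4831+0.000j on G[0,3]
R3: Y=0.01567+0.000j on G[1,2]
R4: Y=0.08850+0.000j on G[3,2]
R5: Y=0.0003571+0.000j on G[3,2]
R6: Y=0.04016+0.000j on G[3,1]
R7: Y=0.0004566+0.000j on G[2,1]
R8: Y=0.01073+0.000j on G[1,0]
I2: z[0]−=0.0105, z[3]+=0.0105
I3: z[0]−=0.583, z[1]+=0.583
L2: Y=0.000-0.09625j on G[2,3]
I4: z[3]−=0.0511, z[0]+=0.0511
R9: Y=0.3534+0.000j on G[2,3]
L3: Y=0.000-0.02492j on G[2,1]
V1: row V1−V0=20.7, i_V1 at 1,0
solve → V1=20.70+0.000j, V2=18.63-3.413j, V3=9.252-2.498j
aux → i_V1=-4.149+1.207j

-0.08507+0.05157j A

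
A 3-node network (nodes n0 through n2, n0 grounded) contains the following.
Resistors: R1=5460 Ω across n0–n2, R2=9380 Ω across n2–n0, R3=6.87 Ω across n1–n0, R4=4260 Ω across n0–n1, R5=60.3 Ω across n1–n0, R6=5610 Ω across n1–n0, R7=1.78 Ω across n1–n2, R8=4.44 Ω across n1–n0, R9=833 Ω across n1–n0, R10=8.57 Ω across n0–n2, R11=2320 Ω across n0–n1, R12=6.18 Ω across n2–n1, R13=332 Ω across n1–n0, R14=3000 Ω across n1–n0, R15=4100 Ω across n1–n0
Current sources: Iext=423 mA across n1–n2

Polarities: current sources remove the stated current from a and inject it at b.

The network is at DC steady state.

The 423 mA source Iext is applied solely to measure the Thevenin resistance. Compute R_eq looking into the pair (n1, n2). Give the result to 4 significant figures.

R_eq = 1.229 Ω

MNA unknowns: 2 node voltages V₁..V_2
R1: Y=0.0001832 on G[0,2]
R2: Y=0.0001066 on G[2,0]
R3: Y=0.1456 on G[1,0]
R4: Y=0.0002347 on G[0,1]
R5: Y=0.01658 on G[1,0]
R6: Y=0.0001783 on G[1,0]
R7: Y=0.5618 on G[1,2]
R8: Y=0.2252 on G[1,0]
R9: Y=0.001200 on G[1,0]
R10: Y=0.1167 on G[0,2]
R11: Y=0.0004310 on G[0,1]
R12: Y=0.1618 on G[2,1]
R13: Y=0.003012 on G[1,0]
R14: Y=0.0003333 on G[1,0]
R15: Y=0.0002439 on G[1,0]
Iext: z[1]−=0.423, z[2]+=0.423
solve → V1=-0.1192, V2=0.4006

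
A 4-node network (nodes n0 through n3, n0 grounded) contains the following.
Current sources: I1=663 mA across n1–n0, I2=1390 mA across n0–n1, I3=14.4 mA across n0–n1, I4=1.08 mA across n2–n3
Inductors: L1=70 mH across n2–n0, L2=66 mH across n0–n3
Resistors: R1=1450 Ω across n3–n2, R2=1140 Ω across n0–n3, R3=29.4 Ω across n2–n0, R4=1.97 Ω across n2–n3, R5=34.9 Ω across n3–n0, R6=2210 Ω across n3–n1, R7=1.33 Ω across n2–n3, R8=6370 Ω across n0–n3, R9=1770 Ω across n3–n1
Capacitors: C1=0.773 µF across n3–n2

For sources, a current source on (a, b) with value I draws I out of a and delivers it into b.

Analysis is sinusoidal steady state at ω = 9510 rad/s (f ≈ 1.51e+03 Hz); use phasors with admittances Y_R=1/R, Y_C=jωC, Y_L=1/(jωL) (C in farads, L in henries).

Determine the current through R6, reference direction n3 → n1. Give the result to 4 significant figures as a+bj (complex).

-0.3297+0.000j A

Element admittances at ω=9510 rad/s:
  I1: injects 0.663 A into n0 (from n1)
  Y(L1) = 0.000-0.001502j S between n2,n0
  Y(R1) = 0.0006897+0.000j S between n3,n2
  Y(R2) = 0.0008772+0.000j S between n0,n3
  I2: injects 1.39 A into n1 (from n0)
  Y(R3) = 0.03401+0.000j S between n2,n0
  Y(R4) = 0.5076+0.000j S between n2,n3
  Y(L2) = 0.000-0.001593j S between n0,n3
  Y(R5) = 0.02865+0.000j S between n3,n0
  Y(R6) = 0.0004525+0.000j S between n3,n1
  Y(R7) = 0.7519+0.000j S between n2,n3
  Y(C1) = 0.000+0.007351j S between n3,n2
  Y(R8) = 0.0001570+0.000j S between n0,n3
  Y(R9) = 0.0005650+0.000j S between n3,n1
  I3: injects 0.0144 A into n1 (from n0)
  I4: injects 0.00108 A into n3 (from n2)
Assemble and solve the 3×3 MNA system:
  V(n1)=740.5+0.5648j  V(n2)=11.47+0.5651j  V(n3)=11.78+0.5648j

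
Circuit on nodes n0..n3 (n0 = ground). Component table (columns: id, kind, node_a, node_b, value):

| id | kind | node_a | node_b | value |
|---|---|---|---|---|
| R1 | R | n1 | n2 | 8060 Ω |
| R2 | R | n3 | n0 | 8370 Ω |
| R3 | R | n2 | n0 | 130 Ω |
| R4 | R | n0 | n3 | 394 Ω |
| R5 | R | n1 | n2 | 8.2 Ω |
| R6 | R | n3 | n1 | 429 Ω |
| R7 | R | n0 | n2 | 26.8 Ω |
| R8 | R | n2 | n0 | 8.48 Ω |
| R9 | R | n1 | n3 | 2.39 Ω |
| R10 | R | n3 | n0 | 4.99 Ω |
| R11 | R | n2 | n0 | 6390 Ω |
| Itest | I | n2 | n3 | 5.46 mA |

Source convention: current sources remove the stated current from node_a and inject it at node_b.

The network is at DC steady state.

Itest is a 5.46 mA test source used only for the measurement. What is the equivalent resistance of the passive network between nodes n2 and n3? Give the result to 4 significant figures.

MNA unknowns: 3 node voltages V₁..V_3
R1: Y=0.0001241 on G[1,2]
R2: Y=0.0001195 on G[3,0]
R3: Y=0.007692 on G[2,0]
R4: Y=0.002538 on G[0,3]
R5: Y=0.1220 on G[1,2]
R6: Y=0.002331 on G[3,1]
R7: Y=0.03731 on G[0,2]
R8: Y=0.1179 on G[2,0]
R9: Y=0.4184 on G[1,3]
R10: Y=0.2004 on G[3,0]
R11: Y=0.0001565 on G[2,0]
Itest: z[2]−=0.00546, z[3]+=0.00546
solve → V1=0.006506, V2=-0.01636, V3=0.01314

R_eq = 5.403 Ω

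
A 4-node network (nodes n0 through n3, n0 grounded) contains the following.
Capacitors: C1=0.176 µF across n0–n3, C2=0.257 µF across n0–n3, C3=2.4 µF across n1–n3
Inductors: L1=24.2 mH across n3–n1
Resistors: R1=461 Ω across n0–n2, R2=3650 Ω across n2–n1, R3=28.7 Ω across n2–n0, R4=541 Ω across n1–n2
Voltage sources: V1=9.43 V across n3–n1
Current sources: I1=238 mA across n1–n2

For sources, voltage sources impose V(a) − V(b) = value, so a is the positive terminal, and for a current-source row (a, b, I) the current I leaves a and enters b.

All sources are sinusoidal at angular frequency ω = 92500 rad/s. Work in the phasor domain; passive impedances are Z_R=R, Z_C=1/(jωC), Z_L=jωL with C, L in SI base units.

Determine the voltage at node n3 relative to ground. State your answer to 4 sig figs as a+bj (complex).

-0.2573+5.134j V

Element admittances at ω=92500 rad/s:
  Y(C1) = 0.000+0.01628j S between n0,n3
  Y(C2) = 0.000+0.02377j S between n0,n3
  Y(C3) = 0.000+0.2220j S between n1,n3
  Y(L1) = 0.000-0.0004467j S between n3,n1
  Y(R1) = 0.002169+0.000j S between n0,n2
  Y(R2) = 0.0002740+0.000j S between n2,n1
  Y(R3) = 0.03484+0.000j S between n2,n0
  Y(R4) = 0.001848+0.000j S between n1,n2
  V1: constraint V(n3)−V(n1) = 9.43
  I1: injects 0.238 A into n2 (from n1)
Assemble and solve the 4×4 MNA system:
  V(n1)=-9.687+5.134j  V(n2)=5.556+0.2785j  V(n3)=-0.2573+5.134j
  i(V1)=0.2056-2.079j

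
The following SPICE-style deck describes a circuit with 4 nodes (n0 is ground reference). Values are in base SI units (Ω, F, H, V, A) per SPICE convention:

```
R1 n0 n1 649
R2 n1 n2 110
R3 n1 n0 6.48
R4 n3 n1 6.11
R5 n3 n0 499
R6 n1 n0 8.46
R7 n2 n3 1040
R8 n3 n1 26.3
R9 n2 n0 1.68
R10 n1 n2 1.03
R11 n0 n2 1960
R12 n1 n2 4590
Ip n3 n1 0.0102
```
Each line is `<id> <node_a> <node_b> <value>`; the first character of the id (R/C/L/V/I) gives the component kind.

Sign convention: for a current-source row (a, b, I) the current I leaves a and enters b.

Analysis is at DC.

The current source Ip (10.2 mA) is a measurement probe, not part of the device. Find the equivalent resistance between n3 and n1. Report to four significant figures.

R_eq = 4.887 Ω

Element admittances at DC:
  Y(R1) = 0.001541 S between n0,n1
  Y(R2) = 0.009091 S between n1,n2
  Y(R3) = 0.1543 S between n1,n0
  Y(R4) = 0.1637 S between n3,n1
  Y(R5) = 0.002004 S between n3,n0
  Y(R6) = 0.1182 S between n1,n0
  Y(R7) = 0.0009615 S between n2,n3
  Y(R8) = 0.03802 S between n3,n1
  Y(R9) = 0.5952 S between n2,n0
  Y(R10) = 0.9709 S between n1,n2
  Y(R11) = 0.0005102 S between n0,n2
  Y(R12) = 0.0002179 S between n1,n2
  Ip: injects 0.0102 A into n1 (from n3)
Assemble and solve the 3×3 MNA system:
  V(n1)=0.0001824  V(n2)=8.312e-05  V(n3)=-0.04966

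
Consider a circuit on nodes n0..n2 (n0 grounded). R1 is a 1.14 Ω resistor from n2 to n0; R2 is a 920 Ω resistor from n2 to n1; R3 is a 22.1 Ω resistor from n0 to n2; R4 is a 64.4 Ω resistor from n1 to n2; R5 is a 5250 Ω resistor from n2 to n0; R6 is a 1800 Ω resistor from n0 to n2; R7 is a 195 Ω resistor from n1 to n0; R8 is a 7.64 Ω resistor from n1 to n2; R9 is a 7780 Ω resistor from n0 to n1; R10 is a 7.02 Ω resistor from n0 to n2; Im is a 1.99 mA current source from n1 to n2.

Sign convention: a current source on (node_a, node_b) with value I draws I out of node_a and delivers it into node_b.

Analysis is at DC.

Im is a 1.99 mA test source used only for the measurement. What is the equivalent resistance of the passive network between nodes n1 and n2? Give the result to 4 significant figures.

MNA unknowns: 2 node voltages V₁..V_2
R1: Y=0.8772 on G[2,0]
R2: Y=0.001087 on G[2,1]
R3: Y=0.04525 on G[0,2]
R4: Y=0.01553 on G[1,2]
R5: Y=0.0001905 on G[2,0]
R6: Y=0.0005556 on G[0,2]
R7: Y=0.005128 on G[1,0]
R8: Y=0.1309 on G[1,2]
R9: Y=0.0001285 on G[0,1]
R10: Y=0.1425 on G[0,2]
Im: z[1]−=0.00199, z[2]+=0.00199
solve → V1=-0.01297, V2=6.396e-05

R_eq = 6.547 Ω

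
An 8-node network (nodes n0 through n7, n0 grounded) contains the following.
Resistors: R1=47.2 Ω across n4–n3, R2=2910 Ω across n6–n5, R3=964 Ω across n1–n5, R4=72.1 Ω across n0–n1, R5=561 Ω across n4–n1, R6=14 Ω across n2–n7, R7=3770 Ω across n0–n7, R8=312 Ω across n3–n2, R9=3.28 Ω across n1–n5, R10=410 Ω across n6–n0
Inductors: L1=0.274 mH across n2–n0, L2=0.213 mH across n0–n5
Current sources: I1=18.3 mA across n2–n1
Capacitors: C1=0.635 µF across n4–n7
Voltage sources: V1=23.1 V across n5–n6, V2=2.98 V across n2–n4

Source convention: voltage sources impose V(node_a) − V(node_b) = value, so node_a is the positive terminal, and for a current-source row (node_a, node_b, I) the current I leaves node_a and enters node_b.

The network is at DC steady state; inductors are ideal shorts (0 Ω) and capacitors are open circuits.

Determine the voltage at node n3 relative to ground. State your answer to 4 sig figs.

MNA unknowns: 7 node voltages V₁..V_7 plus 4 source currents (L1, L2, V1, V2)
R1: Y=0.02119 on G[4,3]
R2: Y=0.0003436 on G[6,5]
R3: Y=0.001037 on G[1,5]
R4: Y=0.01387 on G[0,1]
R5: Y=0.001783 on G[4,1]
L1: row V2−V0=0, i_L1 at 2,0
L2: row V0−V5=0, i_L2 at 0,5
R6: Y=0.07143 on G[2,7]
R7: Y=0.0002653 on G[0,7]
R8: Y=0.003205 on G[3,2]
R9: Y=0.3049 on G[1,5]
I1: z[2]−=0.0183, z[1]+=0.0183
R10: Y=0.002439 on G[6,0]
C1: Y=0.000 on G[4,7]
V1: row V5−V6=23.1, i_V1 at 5,6
V2: row V2−V4=2.98, i_V2 at 2,4
solve → V1=0.04039, V2=0.000, V3=-2.588, V4=-2.980, V5=0.000, V6=-23.10, V7=0.000
aux → i_L1=-0.01292, i_L2=-0.06870, i_V1=-0.06428, i_V2=-0.01368

-2.588 V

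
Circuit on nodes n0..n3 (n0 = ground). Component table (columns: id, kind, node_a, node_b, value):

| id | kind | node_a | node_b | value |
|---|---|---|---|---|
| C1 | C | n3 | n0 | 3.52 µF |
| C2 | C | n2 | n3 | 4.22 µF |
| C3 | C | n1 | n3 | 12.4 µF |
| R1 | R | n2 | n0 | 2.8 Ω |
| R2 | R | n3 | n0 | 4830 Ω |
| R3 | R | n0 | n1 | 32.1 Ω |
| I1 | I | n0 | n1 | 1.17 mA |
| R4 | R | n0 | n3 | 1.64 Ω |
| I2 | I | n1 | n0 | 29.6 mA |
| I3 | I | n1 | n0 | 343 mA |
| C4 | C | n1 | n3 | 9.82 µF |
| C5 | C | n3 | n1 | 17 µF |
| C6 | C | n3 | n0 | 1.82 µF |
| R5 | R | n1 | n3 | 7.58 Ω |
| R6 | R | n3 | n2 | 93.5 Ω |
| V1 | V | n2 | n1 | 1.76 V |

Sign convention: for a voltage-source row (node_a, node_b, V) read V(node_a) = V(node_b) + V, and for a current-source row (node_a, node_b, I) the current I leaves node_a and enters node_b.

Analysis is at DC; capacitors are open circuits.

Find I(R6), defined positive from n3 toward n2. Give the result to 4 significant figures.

-0.001091 A

MNA unknowns: 3 node voltages V₁..V_3 plus 1 source current (V1)
C1: Y=0.000 on G[3,0]
C2: Y=0.000 on G[2,3]
C3: Y=0.000 on G[1,3]
R1: Y=0.3571 on G[2,0]
R2: Y=0.0002070 on G[3,0]
R3: Y=0.03115 on G[0,1]
I1: z[0]−=0.00117, z[1]+=0.00117
R4: Y=0.6098 on G[0,3]
I2: z[1]−=0.0296, z[0]+=0.0296
I3: z[1]−=0.343, z[0]+=0.343
C4: Y=0.000 on G[1,3]
C5: Y=0.000 on G[3,1]
C6: Y=0.000 on G[3,0]
R5: Y=0.1319 on G[1,3]
R6: Y=0.01070 on G[3,2]
V1: row V2−V1=1.76, i_V1 at 2,1
solve → V1=-2.015, V2=-0.2548, V3=-0.3568
aux → i_V1=0.08993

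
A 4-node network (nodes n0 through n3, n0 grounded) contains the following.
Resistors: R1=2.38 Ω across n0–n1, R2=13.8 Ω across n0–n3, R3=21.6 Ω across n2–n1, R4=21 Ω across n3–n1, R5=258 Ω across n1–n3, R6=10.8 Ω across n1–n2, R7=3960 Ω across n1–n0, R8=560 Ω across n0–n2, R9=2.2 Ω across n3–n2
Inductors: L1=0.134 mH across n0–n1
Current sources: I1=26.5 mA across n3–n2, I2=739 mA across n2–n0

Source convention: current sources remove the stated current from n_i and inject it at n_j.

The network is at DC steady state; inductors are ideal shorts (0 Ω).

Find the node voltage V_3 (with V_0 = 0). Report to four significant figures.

Apply KCL at each of the 3 non-ground nodes and solve the resulting linear system.
Node n1: branches {R1, R3, R4, R5, L1, R6, R7} → V_1 = 0.000
Node n2: branches {R3, R6, I1, R8, R9, I2} → V_2 = -3.080
Node n3: branches {R2, R4, R5, I1, R9} → V_3 = -2.466
Source currents: i(L1)=0.5548

-2.466 V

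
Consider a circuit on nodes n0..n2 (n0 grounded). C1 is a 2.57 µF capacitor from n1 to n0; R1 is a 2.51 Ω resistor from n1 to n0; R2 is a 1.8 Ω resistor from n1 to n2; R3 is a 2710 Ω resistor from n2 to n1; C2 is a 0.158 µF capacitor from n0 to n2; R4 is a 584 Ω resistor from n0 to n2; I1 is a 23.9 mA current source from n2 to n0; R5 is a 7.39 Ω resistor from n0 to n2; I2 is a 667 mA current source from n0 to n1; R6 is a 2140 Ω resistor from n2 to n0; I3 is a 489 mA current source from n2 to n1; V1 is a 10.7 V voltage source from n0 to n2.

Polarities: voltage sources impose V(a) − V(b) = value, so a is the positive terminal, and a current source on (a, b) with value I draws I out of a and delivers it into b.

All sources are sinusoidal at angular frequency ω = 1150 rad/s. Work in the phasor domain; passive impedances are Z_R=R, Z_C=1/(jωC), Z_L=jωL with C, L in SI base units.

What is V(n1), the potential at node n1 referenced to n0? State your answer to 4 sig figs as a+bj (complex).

-5.022+0.01555j V

MNA unknowns: 2 node voltages V₁..V_2 plus 1 source current (V1)
C1: Y=0.000+0.002955j on G[1,0]
R1: Y=0.3984+0.000j on G[1,0]
R2: Y=0.5556+0.000j on G[1,2]
R3: Y=0.0003690+0.000j on G[2,1]
C2: Y=0.000+0.0001817j on G[0,2]
R4: Y=0.001712+0.000j on G[0,2]
I1: z[2]−=0.0239, z[0]+=0.0239
R5: Y=0.1353+0.000j on G[0,2]
I2: z[0]−=0.667, z[1]+=0.667
R6: Y=0.0004673+0.000j on G[2,0]
I3: z[2]−=0.489, z[1]+=0.489
V1: row V0−V2=10.7, i_V1 at 0,2
solve → V1=-5.022+0.01555j, V2=-10.70+0.000j
aux → i_V1=-4.115-0.01059j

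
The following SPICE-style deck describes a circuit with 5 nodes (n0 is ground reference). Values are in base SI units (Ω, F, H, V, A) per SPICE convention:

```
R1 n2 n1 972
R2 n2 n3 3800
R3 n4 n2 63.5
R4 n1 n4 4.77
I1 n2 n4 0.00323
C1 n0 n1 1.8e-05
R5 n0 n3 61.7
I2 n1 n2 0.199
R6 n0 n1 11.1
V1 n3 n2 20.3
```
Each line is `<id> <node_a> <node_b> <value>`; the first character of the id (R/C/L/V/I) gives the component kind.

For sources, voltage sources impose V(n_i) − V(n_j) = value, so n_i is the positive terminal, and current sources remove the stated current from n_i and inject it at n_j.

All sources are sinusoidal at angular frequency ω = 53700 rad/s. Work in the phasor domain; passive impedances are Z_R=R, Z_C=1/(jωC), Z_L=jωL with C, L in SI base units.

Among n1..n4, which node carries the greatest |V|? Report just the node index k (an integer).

3

Apply KCL at each of the 4 non-ground nodes and solve the resulting linear system.
Node n1: branches {R1, R4, C1, I2, R6} → V_1 = -0.02715+0.2677j
Node n2: branches {R1, R2, R3, I1, I2, V1} → V_2 = -4.185+0.1316j
Node n3: branches {R2, R5, V1} → V_3 = 16.11+0.1316j
Node n4: branches {R3, R4, I1} → V_4 = -0.3033+0.2582j
Source currents: i(V1)=-0.2665-0.002133j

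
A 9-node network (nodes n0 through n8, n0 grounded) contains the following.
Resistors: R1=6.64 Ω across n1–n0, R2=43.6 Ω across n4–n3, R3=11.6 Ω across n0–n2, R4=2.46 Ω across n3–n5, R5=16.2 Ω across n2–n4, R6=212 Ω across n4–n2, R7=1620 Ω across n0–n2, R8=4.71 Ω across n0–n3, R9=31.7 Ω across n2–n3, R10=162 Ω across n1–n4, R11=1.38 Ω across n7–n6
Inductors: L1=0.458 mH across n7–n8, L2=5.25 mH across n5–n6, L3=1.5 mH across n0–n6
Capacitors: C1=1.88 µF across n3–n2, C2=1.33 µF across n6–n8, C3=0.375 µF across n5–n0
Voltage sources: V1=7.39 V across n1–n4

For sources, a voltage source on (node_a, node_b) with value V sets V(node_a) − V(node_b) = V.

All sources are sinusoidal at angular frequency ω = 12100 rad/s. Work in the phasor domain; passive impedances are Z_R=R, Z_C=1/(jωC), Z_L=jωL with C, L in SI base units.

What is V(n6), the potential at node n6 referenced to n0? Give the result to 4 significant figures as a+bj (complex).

-0.1559-0.02706j V

Apply KCL at each of the 8 non-ground nodes and solve the resulting linear system.
Node n1: branches {R1, R10, V1} → V_1 = 2.138+0.03097j
Node n2: branches {R3, R5, R6, R7, C1, R9} → V_2 = -1.977+0.1493j
Node n3: branches {R2, R4, R8, C1, R9} → V_3 = -0.7037-0.1085j
Node n4: branches {R2, R5, R6, R10, V1} → V_4 = -5.252+0.03097j
Node n5: branches {R4, L2, C3} → V_5 = -0.7014-0.1218j
Node n6: branches {C2, L2, R11, L3} → V_6 = -0.1559-0.02706j
Node n7: branches {L1, R11} → V_7 = -0.1559-0.02706j
Node n8: branches {L1, C2} → V_8 = -0.1559-0.02706j
Source currents: i(V1)=-0.3676-0.004664j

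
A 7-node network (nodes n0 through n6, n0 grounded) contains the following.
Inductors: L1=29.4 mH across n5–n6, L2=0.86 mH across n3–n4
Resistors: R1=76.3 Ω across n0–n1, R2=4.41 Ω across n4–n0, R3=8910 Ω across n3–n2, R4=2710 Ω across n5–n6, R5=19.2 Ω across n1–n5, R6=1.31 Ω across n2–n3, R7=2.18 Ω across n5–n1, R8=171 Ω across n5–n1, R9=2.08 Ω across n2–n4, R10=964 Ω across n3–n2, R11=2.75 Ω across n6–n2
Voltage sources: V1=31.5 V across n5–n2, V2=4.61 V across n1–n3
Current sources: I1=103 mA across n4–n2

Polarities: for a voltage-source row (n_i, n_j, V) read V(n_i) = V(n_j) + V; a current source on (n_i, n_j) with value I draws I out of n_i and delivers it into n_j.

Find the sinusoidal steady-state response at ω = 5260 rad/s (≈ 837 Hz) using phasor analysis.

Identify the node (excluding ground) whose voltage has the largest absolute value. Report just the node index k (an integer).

5

MNA unknowns: 6 node voltages V₁..V_6 plus 2 source currents (V1, V2)
L1: Y=0.000-0.006466j on G[5,6]
R1: Y=0.01311+0.000j on G[0,1]
R2: Y=0.2268+0.000j on G[4,0]
L2: Y=0.000-0.2211j on G[3,4]
R3: Y=0.0001122+0.000j on G[3,2]
R4: Y=0.0003690+0.000j on G[5,6]
R5: Y=0.05208+0.000j on G[1,5]
R6: Y=0.7634+0.000j on G[2,3]
R7: Y=0.4587+0.000j on G[5,1]
R8: Y=0.005848+0.000j on G[5,1]
R9: Y=0.4808+0.000j on G[2,4]
R10: Y=0.001037+0.000j on G[3,2]
R11: Y=0.3636+0.000j on G[6,2]
V1: row V5−V2=31.5, i_V1 at 5,2
V2: row V1−V3=4.61, i_V2 at 1,3
I1: z[4]−=0.103, z[2]+=0.103
solve → V1=11.60+4.424j, V2=-2.925+3.147j, V3=6.993+4.424j, V4=-0.6706-0.2557j, V5=28.58+3.147j, V6=-2.883+2.589j
aux → i_V1=-8.784+0.8630j, i_V2=8.617-0.7178j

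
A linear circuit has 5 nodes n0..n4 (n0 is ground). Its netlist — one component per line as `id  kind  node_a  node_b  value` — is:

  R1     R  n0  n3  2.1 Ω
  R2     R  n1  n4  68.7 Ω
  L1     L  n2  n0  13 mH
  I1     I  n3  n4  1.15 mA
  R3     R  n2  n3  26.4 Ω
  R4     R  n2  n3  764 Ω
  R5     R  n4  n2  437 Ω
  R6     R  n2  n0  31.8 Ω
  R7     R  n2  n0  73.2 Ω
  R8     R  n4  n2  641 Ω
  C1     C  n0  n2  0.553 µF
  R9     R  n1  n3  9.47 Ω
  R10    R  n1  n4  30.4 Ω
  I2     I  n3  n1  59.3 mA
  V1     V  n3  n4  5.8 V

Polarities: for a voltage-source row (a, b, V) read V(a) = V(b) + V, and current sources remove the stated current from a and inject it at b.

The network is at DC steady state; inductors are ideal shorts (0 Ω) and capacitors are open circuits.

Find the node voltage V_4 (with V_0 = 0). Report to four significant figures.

-5.757 V

Apply KCL at each of the 4 non-ground nodes and solve the resulting linear system.
Node n1: branches {R2, R9, R10, I2} → V_1 = -1.368
Node n2: branches {L1, R3, R4, R5, R6, R7, R8, C1} → V_2 = 0.000
Node n3: branches {R1, I1, R3, R4, R9, I2, V1} → V_3 = 0.04299
Node n4: branches {R2, I1, R5, R8, R10, V1} → V_4 = -5.757
Source currents: i(L1)=-0.02047, i(V1)=-0.2316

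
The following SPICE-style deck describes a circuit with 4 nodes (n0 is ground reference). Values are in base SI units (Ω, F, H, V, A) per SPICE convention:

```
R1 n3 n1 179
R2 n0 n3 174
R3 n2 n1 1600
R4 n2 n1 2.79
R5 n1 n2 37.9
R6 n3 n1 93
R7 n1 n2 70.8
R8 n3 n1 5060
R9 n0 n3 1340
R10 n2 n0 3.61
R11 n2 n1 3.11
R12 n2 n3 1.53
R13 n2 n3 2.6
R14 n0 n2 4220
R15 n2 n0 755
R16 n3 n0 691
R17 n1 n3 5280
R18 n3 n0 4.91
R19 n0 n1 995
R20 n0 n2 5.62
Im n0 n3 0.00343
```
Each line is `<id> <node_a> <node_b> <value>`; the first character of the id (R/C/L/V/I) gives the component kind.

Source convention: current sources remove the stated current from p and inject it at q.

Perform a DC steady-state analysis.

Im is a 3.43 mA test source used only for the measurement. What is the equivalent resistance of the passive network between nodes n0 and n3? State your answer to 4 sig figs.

MNA unknowns: 3 node voltages V₁..V_3
R1: Y=0.005587 on G[3,1]
R2: Y=0.005747 on G[0,3]
R3: Y=0.0006250 on G[2,1]
R4: Y=0.3584 on G[2,1]
R5: Y=0.02639 on G[1,2]
R6: Y=0.01075 on G[3,1]
R7: Y=0.01412 on G[1,2]
R8: Y=0.0001976 on G[3,1]
R9: Y=0.0007463 on G[0,3]
R10: Y=0.2770 on G[2,0]
R11: Y=0.3215 on G[2,1]
R12: Y=0.6536 on G[2,3]
R13: Y=0.3846 on G[2,3]
R14: Y=0.0002370 on G[0,2]
R15: Y=0.001325 on G[2,0]
R16: Y=0.001447 on G[3,0]
R17: Y=0.0001894 on G[1,3]
R18: Y=0.2037 on G[3,0]
R19: Y=0.001005 on G[0,1]
R20: Y=0.1779 on G[0,2]
Im: z[0]−=0.00343, z[3]+=0.00343
solve → V1=0.004546, V2=0.004508, V3=0.006463

R_eq = 1.884 Ω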